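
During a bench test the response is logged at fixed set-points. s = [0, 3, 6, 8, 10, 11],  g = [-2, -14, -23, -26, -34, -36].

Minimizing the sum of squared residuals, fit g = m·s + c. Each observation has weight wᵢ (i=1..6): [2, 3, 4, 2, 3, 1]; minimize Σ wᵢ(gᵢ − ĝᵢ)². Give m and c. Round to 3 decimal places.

Setting ∂/∂m … = 0 gives: 720·m + 90·c = -2510;  90·m + 15·c = -328.
(Σwᵢ·s·s = 720, Σwᵢ·s = 90, Σwᵢ·1 = 15, Σwᵢ·s·g = -2510, Σwᵢ·g = -328.)
Determinant 720·15 − 90² = 2700.
m = ((-2510)·15 − 90·(-328))/2700 = -271/90; c = (720·(-328) − 90·(-2510))/2700 = -19/5.

m = -3.011, c = -3.800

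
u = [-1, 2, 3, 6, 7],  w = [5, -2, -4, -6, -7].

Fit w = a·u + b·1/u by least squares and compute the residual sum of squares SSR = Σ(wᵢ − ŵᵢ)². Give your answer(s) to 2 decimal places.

SSR = 2.81

Compute the Gram sums: Σu·u = 99, Σu·1/u = 5, Σ1/u·1/u = 1243/882.
Moment sums: Σu·w = -106, Σ1/u·w = -28/3.
det = 99·(1243/882) − 5² = 11223/98.
a = ((-106)·(1243/882) − 5·(-28/3))/(11223/98) = -90598/101007; b = (99·(-28/3) − 5·(-106))/(11223/98) = -38612/11223.
Residuals: 66929/101007, 152936/101007, -1822/11223, -56/1247, -23219/101007; SSR = 284114/101007.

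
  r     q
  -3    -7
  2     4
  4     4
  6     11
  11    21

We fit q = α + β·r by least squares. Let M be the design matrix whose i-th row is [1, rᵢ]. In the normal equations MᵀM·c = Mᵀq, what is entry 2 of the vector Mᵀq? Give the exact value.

342

Entry 2 ↔ basis r, so (Mᵀq)_{2} = Σᵢ (r)·qᵢ = (-3)·(-7) + (2)·(4) + (4)·(4) + (6)·(11) + (11)·(21) = 342.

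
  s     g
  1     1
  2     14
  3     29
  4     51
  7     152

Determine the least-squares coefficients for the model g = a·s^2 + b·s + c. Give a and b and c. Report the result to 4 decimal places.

Forming MᵀM = [[2755, 443, 79]; [443, 79, 17]; [79, 17, 5]] and Mᵀg = [8582, 1384, 247]ᵀ gives MᵀM·[a, b, c]ᵀ = Mᵀg.
Row-reducing yields a = 3579/1274, b = 3261/1274, c = -2350/637.

a = 2.8093, b = 2.5597, c = -3.6892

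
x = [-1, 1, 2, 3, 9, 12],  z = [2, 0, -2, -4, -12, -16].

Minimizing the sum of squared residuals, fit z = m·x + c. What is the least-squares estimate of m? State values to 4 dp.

m = -1.4084

Compute the Gram sums: Σx·x = 240, Σx = 26, Σ1 = 6.
And Σx·z = -318, Σz = -32.
Normal equations: [[240, 26]; [26, 6]]·[m, c]ᵀ = [-318, -32]ᵀ.
Eliminating c: 6·(row 1) − 26·(row 2) gives 764·m = 6·(-318) − 26·(-32) = -1076, so m = -269/191.
Then c = ((-32) − 26·(-269/191))/6 = 147/191.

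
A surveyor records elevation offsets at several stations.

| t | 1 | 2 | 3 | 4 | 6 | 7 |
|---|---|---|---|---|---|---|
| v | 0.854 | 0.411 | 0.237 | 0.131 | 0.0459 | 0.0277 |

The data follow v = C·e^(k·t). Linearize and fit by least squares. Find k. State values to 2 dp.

k = -0.56

Linearized form: ln v = k·t + ln C. From the 6 transformed points,
Over the data: Σt = 23.0000, Σ(t)² = 115.0000, Σln v = -11.1869, Σt·ln v = -57.9775.
Normal system: [[115.0000, 23.0000]; [23.0000, 6]]·[k, ln C]ᵀ = [-57.9775, -11.1869]ᵀ.
Slope k = (n·Σt·ln v − Σt·Σln v)/(n·Σ(t)² − (Σt)²) = (6·-57.9775 − 23.0000·-11.1869)/161.0000 = -0.56253; ln C = (Σln v − k·Σt)/n = 0.29189.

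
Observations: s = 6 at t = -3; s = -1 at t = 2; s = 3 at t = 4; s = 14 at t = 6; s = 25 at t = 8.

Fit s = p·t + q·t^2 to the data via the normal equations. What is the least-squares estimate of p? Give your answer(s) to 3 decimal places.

p = -0.812

Forming XᵀX = [[129, 773]; [773, 5745]] and Xᵀs = [276, 2202]ᵀ gives XᵀX·[p, q]ᵀ = Xᵀs.
Eliminating q: 5745·(row 1) − 773·(row 2) gives 143576·p = 5745·276 − 773·2202 = -116526, so p = -58263/71788.
Then q = (2202 − 773·(-58263/71788))/5745 = 35355/71788.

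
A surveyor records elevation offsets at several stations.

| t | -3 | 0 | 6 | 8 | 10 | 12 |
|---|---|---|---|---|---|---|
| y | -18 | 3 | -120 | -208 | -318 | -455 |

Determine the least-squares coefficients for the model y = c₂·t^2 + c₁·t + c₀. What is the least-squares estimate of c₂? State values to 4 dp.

Sums needed: Σt^2·t^2 = 36209, Σt^2·t = 3429, Σt^2 = 353, Σt·t = 353, Σt = 33, Σ1 = 6.
For Aᵀy: Σt^2·y = -115114, Σt·y = -10970, Σy = -1116.
So AᵀA·[c₂, c₁, c₀]ᵀ = Aᵀy: [[36209, 3429, 353]; [3429, 353, 33]; [353, 33, 6]]·[c₂, c₁, c₀]ᵀ = [-115114, -10970, -1116]ᵀ.
Inverting the 3×3 Gram matrix, [c₂, c₁, c₀]ᵀ = [-138654/46655, -22378/9331, 95042/46655]ᵀ.

c₂ = -2.9719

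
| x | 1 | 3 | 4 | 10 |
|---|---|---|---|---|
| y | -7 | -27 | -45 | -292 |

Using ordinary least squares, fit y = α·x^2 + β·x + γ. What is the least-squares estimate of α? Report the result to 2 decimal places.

α = -3.15

The normal equations are: 10338·α + 1092·β + 126·γ = -30170;  1092·α + 126·β + 18·γ = -3188;  126·α + 18·β + 4·γ = -371.
Inverting the 3×3 Gram matrix, [α, β, γ]ᵀ = [-2303/732, 10837/3660, -8503/1220]ᵀ.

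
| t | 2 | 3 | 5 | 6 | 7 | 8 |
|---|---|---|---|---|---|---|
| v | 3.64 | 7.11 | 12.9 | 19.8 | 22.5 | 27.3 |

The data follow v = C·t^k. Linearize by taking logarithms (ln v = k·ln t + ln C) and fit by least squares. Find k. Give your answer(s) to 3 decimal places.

k = 1.443

Let Y = ln v. Fitting Y = k·ln t + ln C by least squares:
XᵀX = [[15.5987, 9.2183]; [9.2183, 6]], rhs = [25.4509, 15.2168]ᵀ  (here Σln t = 9.2183, Σ(ln t)² = 15.5987, Σln v = 15.2168, Σln t·ln v = 25.4509).
Slope k = (n·Σln t·ln v − Σln t·Σln v)/(n·Σ(ln t)² − (Σln t)²) = (6·25.4509 − 9.2183·15.2168)/8.6152 = 1.44305; ln C = (Σln v − k·Σln t)/n = 0.31905.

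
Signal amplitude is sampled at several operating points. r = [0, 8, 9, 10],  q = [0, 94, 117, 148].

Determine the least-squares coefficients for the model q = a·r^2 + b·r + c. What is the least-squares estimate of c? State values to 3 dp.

Compute the Gram sums: Σr^2·r^2 = 20657, Σr^2·r = 2241, Σr^2 = 245, Σr·r = 245, Σr = 27, Σ1 = 4.
Moment sums: Σr^2·q = 30293, Σr·q = 3285, Σq = 359.
Normal equations: [[20657, 2241, 245]; [2241, 245, 27]; [245, 27, 4]]·[a, b, c]ᵀ = [30293, 3285, 359]ᵀ.
Solving the 3×3 system (Gaussian elimination) gives a = 15029/9722, b = -7137/9722, c = 99/4861.

c = 0.020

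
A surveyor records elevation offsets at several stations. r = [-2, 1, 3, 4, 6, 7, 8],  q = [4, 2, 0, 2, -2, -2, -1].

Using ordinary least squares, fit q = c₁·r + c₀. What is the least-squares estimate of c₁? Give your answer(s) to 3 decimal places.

c₁ = -0.582

With design matrix X, XᵀX = [[179, 27]; [27, 7]] and Xᵀq = [-32, 3]ᵀ.
Δ = 179·7 − 27² = 524.
c₁ = ((-32)·7 − 27·3)/524 = -305/524; c₀ = (179·3 − 27·(-32))/524 = 1401/524.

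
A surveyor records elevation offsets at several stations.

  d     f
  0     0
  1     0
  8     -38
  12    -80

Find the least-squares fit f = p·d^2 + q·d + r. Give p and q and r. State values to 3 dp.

With design matrix A, AᵀA = [[24833, 2241, 209]; [2241, 209, 21]; [209, 21, 4]] and Aᵀf = [-13952, -1264, -118]ᵀ.
Inverting the 3×3 Gram matrix, [p, q, r]ᵀ = [-3177/6572, -30479/32860, 5159/8215]ᵀ.

p = -0.483, q = -0.928, r = 0.628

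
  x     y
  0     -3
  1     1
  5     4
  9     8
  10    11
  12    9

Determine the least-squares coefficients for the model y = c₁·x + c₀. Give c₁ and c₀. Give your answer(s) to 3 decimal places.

With design matrix M, MᵀM = [[351, 37]; [37, 6]] and Mᵀy = [311, 30]ᵀ.
Determinant 351·6 − 37² = 737.
c₁ = (311·6 − 37·30)/737 = 756/737; c₀ = (351·30 − 37·311)/737 = -977/737.

c₁ = 1.026, c₀ = -1.326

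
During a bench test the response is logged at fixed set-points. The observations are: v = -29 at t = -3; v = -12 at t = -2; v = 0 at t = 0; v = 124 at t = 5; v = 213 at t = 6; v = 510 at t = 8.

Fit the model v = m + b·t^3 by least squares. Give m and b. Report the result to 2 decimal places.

Compute the Gram sums: Σ1 = 6, Σt^3 = 818, Σt^3·t^3 = 325218.
Right-hand side: Σv = 806, Σt^3·v = 323507.
det = 6·325218 − 818² = 1282184.
m = (806·325218 − 818·323507)/1282184 = -1251509/641092; b = (6·323507 − 818·806)/1282184 = 640867/641092.

m = -1.95, b = 1.00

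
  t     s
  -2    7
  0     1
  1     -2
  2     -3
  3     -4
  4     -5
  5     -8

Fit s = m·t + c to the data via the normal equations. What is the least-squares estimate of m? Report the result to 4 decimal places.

m = -1.9508

Compute the Gram sums: Σt·t = 59, Σt = 13, Σ1 = 7.
Moment sums: Σt·s = -94, Σs = -14.
So MᵀM·[m, c]ᵀ = Mᵀs: [[59, 13]; [13, 7]]·[m, c]ᵀ = [-94, -14]ᵀ.
Eliminating c: 7·(row 1) − 13·(row 2) gives 244·m = 7·(-94) − 13·(-14) = -476, so m = -119/61.
Then c = ((-14) − 13·(-119/61))/7 = 99/61.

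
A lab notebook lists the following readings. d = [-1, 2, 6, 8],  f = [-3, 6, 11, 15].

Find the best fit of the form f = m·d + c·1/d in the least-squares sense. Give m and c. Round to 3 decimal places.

m = 1.846, c = 1.798

Entries of XᵀX: Σd·d = 105, Σd·1/d = 4, Σ1/d·1/d = 745/576.
For Xᵀf: Σd·f = 201, Σ1/d·f = 233/24.
det = 105·(745/576) − 4² = 23003/192.
m = (201·(745/576) − 4·(233/24))/(23003/192) = 42459/23003; c = (105·(233/24) − 4·201)/(23003/192) = 41352/23003.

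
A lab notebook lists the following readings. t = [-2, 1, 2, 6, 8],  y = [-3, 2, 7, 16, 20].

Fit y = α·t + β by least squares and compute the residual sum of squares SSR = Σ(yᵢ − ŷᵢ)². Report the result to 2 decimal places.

SSR = 4.20

The normal system XᵀX·[α, β]ᵀ = Xᵀy is [[109, 15]; [15, 5]]·[α, β]ᵀ = [278, 42]ᵀ.
Δ = 109·5 − 15² = 320.
α = (278·5 − 15·42)/320 = 19/8; β = (109·42 − 15·278)/320 = 51/40.
Residuals: 19/40, -33/20, 39/40, 19/40, -11/40; SSR = 21/5.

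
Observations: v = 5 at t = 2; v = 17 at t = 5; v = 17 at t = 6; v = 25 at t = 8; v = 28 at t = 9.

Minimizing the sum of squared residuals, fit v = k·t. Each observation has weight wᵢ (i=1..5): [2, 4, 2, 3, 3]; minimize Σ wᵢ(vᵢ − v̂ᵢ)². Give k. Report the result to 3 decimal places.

The normal equations are: 615·k = 1920.
Hence k = 1920 / 615 ≈ 3.12195.

k = 3.122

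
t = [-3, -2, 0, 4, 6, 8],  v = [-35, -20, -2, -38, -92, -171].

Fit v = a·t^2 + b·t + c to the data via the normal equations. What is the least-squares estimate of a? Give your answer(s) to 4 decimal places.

a = -2.9704

Sums needed: Σt^2·t^2 = 5745, Σt^2·t = 757, Σt^2 = 129, Σt·t = 129, Σt = 13, Σ1 = 6.
And Σt^2·v = -15259, Σt·v = -1927, Σv = -358.
Row-reducing yields a = -10637/3581, b = 47417/17905, c = -27591/17905.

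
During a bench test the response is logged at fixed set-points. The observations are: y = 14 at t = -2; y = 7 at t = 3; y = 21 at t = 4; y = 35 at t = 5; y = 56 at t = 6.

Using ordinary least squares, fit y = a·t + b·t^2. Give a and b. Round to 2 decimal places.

a = -3.28, b = 2.08

Sums needed: Σt·t = 90, Σt·t^2 = 424, Σt^2·t^2 = 2274.
For Mᵀy: Σt·y = 588, Σt^2·y = 3346.
Normal equations: [[90, 424]; [424, 2274]]·[a, b]ᵀ = [588, 3346]ᵀ.
Eliminating b: 2274·(row 1) − 424·(row 2) gives 24884·a = 2274·588 − 424·3346 = -81592, so a = -20398/6221.
Then b = (3346 − 424·(-20398/6221))/2274 = 12957/6221.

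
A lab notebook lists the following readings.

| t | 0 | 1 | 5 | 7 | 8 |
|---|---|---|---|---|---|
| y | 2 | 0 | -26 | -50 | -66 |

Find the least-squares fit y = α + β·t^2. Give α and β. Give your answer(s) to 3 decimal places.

α = 1.278, β = -1.053

The normal system XᵀX·[α, β]ᵀ = Xᵀy is [[5, 139]; [139, 7123]]·[α, β]ᵀ = [-140, -7324]ᵀ.
det = 5·7123 − 139² = 16294.
α = ((-140)·7123 − 139·(-7324))/16294 = 10408/8147; β = (5·(-7324) − 139·(-140))/16294 = -8580/8147.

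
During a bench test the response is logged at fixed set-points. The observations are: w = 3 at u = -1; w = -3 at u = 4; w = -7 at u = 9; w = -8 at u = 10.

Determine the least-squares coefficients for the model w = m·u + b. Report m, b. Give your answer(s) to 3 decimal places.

Forming MᵀM = [[198, 22]; [22, 4]] and Mᵀw = [-158, -15]ᵀ gives MᵀM·[m, b]ᵀ = Mᵀw.
Δ = 198·4 − 22² = 308.
m = ((-158)·4 − 22·(-15))/308 = -151/154; b = (198·(-15) − 22·(-158))/308 = 23/14.

m = -0.981, b = 1.643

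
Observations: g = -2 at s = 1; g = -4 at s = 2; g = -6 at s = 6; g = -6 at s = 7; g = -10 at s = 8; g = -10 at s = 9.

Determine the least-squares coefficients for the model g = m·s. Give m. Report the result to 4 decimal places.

Normal-equation sums: Σs·s = 235.
Moment sums: Σs·g = -258.
So AᵀA·[m]ᵀ = Aᵀg: [[235]]·[m]ᵀ = [-258]ᵀ.
m = (-258)/235 = -1.09787.

m = -1.0979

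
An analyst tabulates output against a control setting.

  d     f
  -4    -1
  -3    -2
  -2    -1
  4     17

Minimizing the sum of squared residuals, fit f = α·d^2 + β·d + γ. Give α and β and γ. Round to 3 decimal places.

α = 0.384, β = 2.273, γ = 1.773

The normal equations are: 609·α + (-35)·β + 45·γ = 234;  (-35)·α + 45·β + (-5)·γ = 80;  45·α + (-5)·β + 4·γ = 13.
Solving the 3×3 system (Gaussian elimination) gives α = 271/706, β = 1605/706, γ = 626/353.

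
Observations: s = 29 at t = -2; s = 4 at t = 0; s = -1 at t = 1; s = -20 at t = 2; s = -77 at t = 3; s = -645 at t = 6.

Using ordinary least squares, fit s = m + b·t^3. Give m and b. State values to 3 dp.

Compute the Gram sums: Σ1 = 6, Σt^3 = 244, Σt^3·t^3 = 47514.
Right-hand side: Σs = -710, Σt^3·s = -141792.
det = 6·47514 − 244² = 225548.
m = ((-710)·47514 − 244·(-141792))/225548 = 215577/56387; b = (6·(-141792) − 244·(-710))/225548 = -169378/56387.

m = 3.823, b = -3.004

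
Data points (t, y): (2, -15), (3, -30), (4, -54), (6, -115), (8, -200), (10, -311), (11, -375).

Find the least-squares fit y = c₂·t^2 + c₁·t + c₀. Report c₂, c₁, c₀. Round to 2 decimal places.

c₂ = -3.01, c₁ = -0.91, c₀ = -1.11

Sums needed: Σt^2·t^2 = 30386, Σt^2·t = 3158, Σt^2 = 350, Σt·t = 350, Σt = 44, Σ1 = 7.
And Σt^2·y = -94609, Σt·y = -9861, Σy = -1100.
Inverting the 3×3 Gram matrix, [c₂, c₁, c₀]ᵀ = [-74795/24882, -11348/12441, -4603/4147]ᵀ.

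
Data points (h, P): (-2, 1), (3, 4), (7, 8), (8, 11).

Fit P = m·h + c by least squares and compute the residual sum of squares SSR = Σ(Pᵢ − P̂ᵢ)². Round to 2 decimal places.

SSR = 3.74

Forming XᵀX = [[126, 16]; [16, 4]] and XᵀP = [154, 24]ᵀ gives XᵀX·[m, c]ᵀ = XᵀP.
Eliminating c: 4·(row 1) − 16·(row 2) gives 248·m = 4·154 − 16·24 = 232, so m = 29/31.
Then c = (24 − 16·(29/31))/4 = 70/31.
Residuals: 19/31, -33/31, -25/31, 39/31; SSR = 116/31.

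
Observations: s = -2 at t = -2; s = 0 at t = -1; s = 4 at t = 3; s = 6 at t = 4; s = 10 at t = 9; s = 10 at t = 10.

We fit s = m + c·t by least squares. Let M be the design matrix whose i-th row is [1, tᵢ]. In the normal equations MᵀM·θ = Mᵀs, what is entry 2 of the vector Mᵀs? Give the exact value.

Entry 2 ↔ basis t, so (Mᵀs)_{2} = Σᵢ (t)·sᵢ = (-2)·(-2) + (-1)·(0) + (3)·(4) + (4)·(6) + (9)·(10) + (10)·(10) = 230.

230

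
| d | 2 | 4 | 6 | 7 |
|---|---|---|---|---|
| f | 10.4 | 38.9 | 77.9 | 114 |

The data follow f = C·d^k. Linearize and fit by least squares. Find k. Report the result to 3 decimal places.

k = 1.881

Taking logs, ln f = k·ln d + ln C, so regress ln f on ln d.
Sums: Σln d = 5.8171, Σ(ln d)² = 9.3992, Σln f = 15.0944, Σln d·ln f = 23.7185.
Normal system: [[9.3992, 5.8171]; [5.8171, 4]]·[k, ln C]ᵀ = [23.7185, 15.0944]ᵀ.
Solving (det = 3.7582): k = 1.88075, ln C = 1.03847.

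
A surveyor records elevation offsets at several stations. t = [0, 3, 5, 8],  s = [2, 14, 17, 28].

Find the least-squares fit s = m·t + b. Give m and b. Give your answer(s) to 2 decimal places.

m = 3.15, b = 2.66

Forming AᵀA = [[98, 16]; [16, 4]] and Aᵀs = [351, 61]ᵀ gives AᵀA·[m, b]ᵀ = Aᵀs.
Δ = 98·4 − 16² = 136.
m = (351·4 − 16·61)/136 = 107/34; b = (98·61 − 16·351)/136 = 181/68.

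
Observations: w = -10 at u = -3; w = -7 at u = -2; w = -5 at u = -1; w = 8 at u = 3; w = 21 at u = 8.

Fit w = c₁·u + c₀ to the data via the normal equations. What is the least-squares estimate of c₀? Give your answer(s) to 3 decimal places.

c₀ = -1.454

Normal-equation sums: Σu·u = 87, Σu = 5, Σ1 = 5.
And Σu·w = 241, Σw = 7.
Eliminating c₀: 5·(row 1) − 5·(row 2) gives 410·c₁ = 5·241 − 5·7 = 1170, so c₁ = 117/41.
Then c₀ = (7 − 5·(117/41))/5 = -298/205.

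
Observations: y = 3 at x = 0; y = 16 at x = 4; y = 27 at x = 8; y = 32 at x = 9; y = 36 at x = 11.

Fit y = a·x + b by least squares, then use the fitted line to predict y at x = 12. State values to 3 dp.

ŷ = 39.803

From the data, Σx·x = 282, Σx = 32, Σ1 = 5.
And Σx·y = 964, Σy = 114.
Normal equations: [[282, 32]; [32, 5]]·[a, b]ᵀ = [964, 114]ᵀ.
Δ = 282·5 − 32² = 386.
a = (964·5 − 32·114)/386 = 586/193; b = (282·114 − 32·964)/386 = 650/193.
At x = 12: ŷ = (586/193)·(12) + (650/193)·(1) = 7682/193.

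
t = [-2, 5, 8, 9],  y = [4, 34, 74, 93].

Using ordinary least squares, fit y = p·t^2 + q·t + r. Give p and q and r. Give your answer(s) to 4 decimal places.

p = 0.9493, q = 1.3881, r = 3.0130

Normal-equation sums: Σt^2·t^2 = 11298, Σt^2·t = 1358, Σt^2 = 174, Σt·t = 174, Σt = 20, Σ1 = 4.
Moment sums: Σt^2·y = 13135, Σt·y = 1591, Σy = 205.
Normal equations: [[11298, 1358, 174]; [1358, 174, 20]; [174, 20, 4]]·[p, q, r]ᵀ = [13135, 1591, 205]ᵀ.
Solving the 3×3 system (Gaussian elimination) gives p = 35887/37802, q = 26237/18901, r = 1389/461.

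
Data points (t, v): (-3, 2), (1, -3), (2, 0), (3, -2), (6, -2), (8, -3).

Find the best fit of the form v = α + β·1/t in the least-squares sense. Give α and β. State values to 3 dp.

α = -0.526, β = -2.705

The normal equations are: 6·α + (43/24)·β = -8;  (43/24)·α + (97/64)·β = -121/24.
Determinant 6·(97/64) − (43/24)² = 3389/576.
α = ((-8)·(97/64) − (43/24)·(-121/24))/(3389/576) = -1781/3389; β = (6·(-121/24) − (43/24)·(-8))/(3389/576) = -9168/3389.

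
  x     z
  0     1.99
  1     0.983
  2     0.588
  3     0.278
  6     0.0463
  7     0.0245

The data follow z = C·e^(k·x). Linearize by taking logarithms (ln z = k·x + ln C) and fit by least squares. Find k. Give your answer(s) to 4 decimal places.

k = -0.6240

Let Y = ln z. Fitting Y = k·x + ln C by least squares:
Σx = 19.0000, Σ(x)² = 99.0000, Σln z = -7.9219, Σx·ln z = -49.3189.
Equations: 99.0000·k + 19.0000·ln C = -49.3189;  19.0000·k + 6·ln C = -7.9219.
Slope k = (n·Σx·ln z − Σx·Σln z)/(n·Σ(x)² − (Σx)²) = (6·-49.3189 − 19.0000·-7.9219)/233.0000 = -0.62402; ln C = (Σln z − k·Σx)/n = 0.65577.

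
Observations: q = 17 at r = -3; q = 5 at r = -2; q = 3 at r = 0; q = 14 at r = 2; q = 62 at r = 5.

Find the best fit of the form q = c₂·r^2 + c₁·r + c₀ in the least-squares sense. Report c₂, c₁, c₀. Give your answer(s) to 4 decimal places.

c₂ = 2.0620, c₁ = 1.6788, c₀ = 2.2077

The normal system XᵀX·[c₂, c₁, c₀]ᵀ = Xᵀq is [[738, 98, 42]; [98, 42, 2]; [42, 2, 5]]·[c₂, c₁, c₀]ᵀ = [1779, 277, 101]ᵀ.
Row-reducing yields c₂ = 23911/11596, c₁ = 19467/11596, c₀ = 6400/2899.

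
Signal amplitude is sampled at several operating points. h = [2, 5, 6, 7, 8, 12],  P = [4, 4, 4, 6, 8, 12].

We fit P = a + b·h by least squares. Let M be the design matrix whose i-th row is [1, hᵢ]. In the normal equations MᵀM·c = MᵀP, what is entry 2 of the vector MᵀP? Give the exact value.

302

Entry 2 ↔ basis h, so (MᵀP)_{2} = Σᵢ (h)·Pᵢ = (2)·(4) + (5)·(4) + (6)·(4) + (7)·(6) + (8)·(8) + (12)·(12) = 302.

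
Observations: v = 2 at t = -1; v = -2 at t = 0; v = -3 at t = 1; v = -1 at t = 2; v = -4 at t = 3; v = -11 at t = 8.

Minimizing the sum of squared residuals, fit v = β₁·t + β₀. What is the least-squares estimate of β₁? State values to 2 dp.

Forming XᵀX = [[79, 13]; [13, 6]] and Xᵀv = [-107, -19]ᵀ gives XᵀX·[β₁, β₀]ᵀ = Xᵀv.
Determinant 79·6 − 13² = 305.
β₁ = ((-107)·6 − 13·(-19))/305 = -79/61; β₀ = (79·(-19) − 13·(-107))/305 = -22/61.

β₁ = -1.30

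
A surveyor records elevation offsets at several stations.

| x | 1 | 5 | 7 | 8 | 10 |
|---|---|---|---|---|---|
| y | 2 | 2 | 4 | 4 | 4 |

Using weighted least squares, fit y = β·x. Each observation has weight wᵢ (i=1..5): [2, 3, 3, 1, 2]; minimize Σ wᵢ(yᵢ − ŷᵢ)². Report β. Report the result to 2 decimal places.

From the data, Σwᵢ·x·x = 488.
And Σwᵢ·x·y = 230.
Normal equations: [[488]]·[β]ᵀ = [230]ᵀ.
β = 230/488 = 0.471311.

β = 0.47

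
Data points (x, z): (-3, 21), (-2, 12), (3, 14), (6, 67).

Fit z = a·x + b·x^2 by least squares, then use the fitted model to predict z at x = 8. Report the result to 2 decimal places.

ẑ = 121.73

With design matrix A, AᵀA = [[58, 208]; [208, 1474]] and Aᵀz = [357, 2775]ᵀ.
Eliminating b: 1474·(row 1) − 208·(row 2) gives 42228·a = 1474·357 − 208·2775 = -50982, so a = -8497/7038.
Then b = (2775 − 208·(-8497/7038))/1474 = 14449/7038.
At x = 8: ẑ = (-8497/7038)·(8) + (14449/7038)·(64) = 428380/3519.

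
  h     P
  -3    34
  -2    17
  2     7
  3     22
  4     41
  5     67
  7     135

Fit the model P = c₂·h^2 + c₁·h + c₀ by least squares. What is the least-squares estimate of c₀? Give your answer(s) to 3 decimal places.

Sums needed: Σh^2·h^2 = 3476, Σh^2·h = 532, Σh^2 = 116, Σh·h = 116, Σh = 16, Σ1 = 7.
For AᵀP: Σh^2·P = 9546, Σh·P = 1388, ΣP = 323.
AᵀA·[c₂, c₁, c₀]ᵀ = AᵀP becomes [[3476, 532, 116]; [532, 116, 16]; [116, 16, 7]]·[c₂, c₁, c₀]ᵀ = [9546, 1388, 323]ᵀ.
Row-reducing yields c₂ = 139735/45672, c₁ = -95879/45672, c₀ = 915/3806.

c₀ = 0.240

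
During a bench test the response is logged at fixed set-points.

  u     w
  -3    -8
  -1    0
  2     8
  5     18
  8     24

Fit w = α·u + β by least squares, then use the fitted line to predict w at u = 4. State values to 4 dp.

XᵀX·[α, β]ᵀ = Xᵀw reads: 103·α + 11·β = 322;  11·α + 5·β = 42.
Eliminating β: 5·(row 1) − 11·(row 2) gives 394·α = 5·322 − 11·42 = 1148, so α = 574/197.
Then β = (42 − 11·(574/197))/5 = 392/197.
At u = 4: ŵ = (574/197)·(4) + (392/197)·(1) = 2688/197.

ŵ = 13.6447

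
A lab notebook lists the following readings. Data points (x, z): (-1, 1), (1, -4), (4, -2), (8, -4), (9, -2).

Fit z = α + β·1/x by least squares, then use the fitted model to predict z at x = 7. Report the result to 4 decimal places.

With design matrix M, MᵀM = [[5, 35/72]; [35/72, 10837/5184]] and Mᵀz = [-11, -56/9]ᵀ.
det = 5·(10837/5184) − (35/72)² = 1655/162.
α = ((-11)·(10837/5184) − (35/72)·(-56/9))/(1655/162) = -103527/52960; β = (5·(-56/9) − (35/72)·(-11))/(1655/162) = -3339/1324.
At x = 7: ẑ = (-103527/52960)·(1) + (-3339/1324)·(1/7) = -122607/52960.

ẑ = -2.3151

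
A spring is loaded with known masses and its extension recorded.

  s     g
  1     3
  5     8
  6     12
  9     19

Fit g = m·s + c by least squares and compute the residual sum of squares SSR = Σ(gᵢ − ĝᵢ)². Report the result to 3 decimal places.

From the data, Σs·s = 143, Σs = 21, Σ1 = 4.
Right-hand side: Σs·g = 286, Σg = 42.
MᵀM·[m, c]ᵀ = Mᵀg becomes [[143, 21]; [21, 4]]·[m, c]ᵀ = [286, 42]ᵀ.
Δ = 143·4 − 21² = 131.
m = (286·4 − 21·42)/131 = 2; c = (143·42 − 21·286)/131 = 0.
Residuals: 1, -2, 0, 1; SSR = 6.

SSR = 6.000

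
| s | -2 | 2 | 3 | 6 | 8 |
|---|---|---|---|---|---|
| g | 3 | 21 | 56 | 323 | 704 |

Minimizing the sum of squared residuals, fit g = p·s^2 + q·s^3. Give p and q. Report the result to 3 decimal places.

Compute the Gram sums: Σs^2·s^2 = 5505, Σs^2·s^3 = 40787, Σs^3·s^3 = 309657.
Moment sums: Σs^2·g = 57284, Σs^3·g = 431872.
XᵀX·[p, q]ᵀ = Xᵀg becomes [[5505, 40787]; [40787, 309657]]·[p, q]ᵀ = [57284, 431872]ᵀ.
Determinant 5505·309657 − 40787² = 41082416.
p = (57284·309657 − 40787·431872)/41082416 = 30907081/10270604; q = (5505·431872 − 40787·57284)/41082416 = 10253213/10270604.

p = 3.009, q = 0.998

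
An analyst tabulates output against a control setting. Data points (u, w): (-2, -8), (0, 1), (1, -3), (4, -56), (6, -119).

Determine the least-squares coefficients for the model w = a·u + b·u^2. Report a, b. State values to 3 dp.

a = -1.854, b = -3.001

With design matrix X, XᵀX = [[57, 273]; [273, 1569]] and Xᵀw = [-925, -5215]ᵀ.
Determinant 57·1569 − 273² = 14904.
a = ((-925)·1569 − 273·(-5215))/14904 = -1535/828; b = (57·(-5215) − 273·(-925))/14904 = -2485/828.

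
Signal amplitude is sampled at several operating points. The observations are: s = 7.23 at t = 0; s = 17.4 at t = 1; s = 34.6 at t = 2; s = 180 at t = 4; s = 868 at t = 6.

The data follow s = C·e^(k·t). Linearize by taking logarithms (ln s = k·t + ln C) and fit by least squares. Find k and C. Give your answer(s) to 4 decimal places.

With ln sᵢ as the transformed response and tᵢ as the regressor:
Σt = 13.0000, Σ(t)² = 57.0000, Σln s = 20.3377, Σt·ln s = 71.3132.
Equations: 57.0000·k + 13.0000·ln C = 71.3132;  13.0000·k + 5·ln C = 20.3377.
Solving (det = 116.0000): k = 0.79462, ln C = 2.00154, so C = exp(2.00154) = 7.40044.

k = 0.7946, C = 7.4004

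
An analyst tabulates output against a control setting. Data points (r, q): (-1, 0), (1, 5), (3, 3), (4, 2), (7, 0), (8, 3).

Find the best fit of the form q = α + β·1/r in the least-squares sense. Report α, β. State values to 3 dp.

The normal equations are: 6·α + (143/168)·β = 13;  (143/168)·α + (62365/28224)·β = 55/8.
(Σ1 = 6, Σ1/r = 143/168, Σ1/r·1/r = 62365/28224, Σq = 13, Σ1/r·q = 55/8.)
det = 6·(62365/28224) − (143/168)² = 353741/28224.
α = (13·(62365/28224) − (143/168)·(55/8))/(353741/28224) = 645580/353741; β = (6·(55/8) − (143/168)·13)/(353741/28224) = 851928/353741.

α = 1.825, β = 2.408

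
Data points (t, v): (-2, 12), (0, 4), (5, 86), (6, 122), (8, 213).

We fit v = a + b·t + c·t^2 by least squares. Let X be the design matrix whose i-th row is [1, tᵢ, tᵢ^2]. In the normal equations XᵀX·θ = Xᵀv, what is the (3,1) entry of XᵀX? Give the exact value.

Row 3 ↔ basis t^2, column 1 ↔ basis 1, so (XᵀX)_{3,1} = Σᵢ t^2 = (4)·(1) + (0)·(1) + (25)·(1) + (36)·(1) + (64)·(1) = 129.

129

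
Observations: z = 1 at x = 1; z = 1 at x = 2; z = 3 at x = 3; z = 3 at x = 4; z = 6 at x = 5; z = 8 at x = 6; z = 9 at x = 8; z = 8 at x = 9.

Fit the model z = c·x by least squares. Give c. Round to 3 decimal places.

The normal system AᵀA·[c]ᵀ = Aᵀz is [[236]]·[c]ᵀ = [246]ᵀ.
c = 246/236 = 1.04237.

c = 1.042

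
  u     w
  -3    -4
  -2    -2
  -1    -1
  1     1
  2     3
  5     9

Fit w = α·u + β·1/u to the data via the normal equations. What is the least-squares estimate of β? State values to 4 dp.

β = -0.9688

Sums needed: Σu·u = 44, Σu·1/u = 6, Σ1/u·1/u = 1193/450.
Moment sums: Σu·w = 69, Σ1/u·w = 229/30.
So AᵀA·[α, β]ᵀ = Aᵀw: [[44, 6]; [6, 1193/450]]·[α, β]ᵀ = [69, 229/30]ᵀ.
Δ = 44·(1193/450) − 6² = 18146/225.
α = (69·(1193/450) − 6·(229/30))/(18146/225) = 61707/36292; β = (44·(229/30) − 6·69)/(18146/225) = -8790/9073.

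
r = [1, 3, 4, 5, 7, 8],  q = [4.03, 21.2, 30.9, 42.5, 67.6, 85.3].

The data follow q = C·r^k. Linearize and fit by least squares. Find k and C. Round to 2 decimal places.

With ln qᵢ as the transformed response and ln rᵢ as the regressor:
Σln r = 8.1197, Σ(ln r)² = 13.8297, Σln q = 20.2878, Σln r·ln q = 31.5907.
Equations: 13.8297·k + 8.1197·ln C = 31.5907;  8.1197·k + 6·ln C = 20.2878.
Δ = 13.8297·6 − (8.1197)² = 17.0487; k = (31.5907·6 − 8.1197·20.2878)/17.0487 = 1.45542, ln C = (13.8297·20.2878 − 8.1197·31.5907)/17.0487 = 1.41170, so C = exp(1.41170) = 4.10293.

k = 1.46, C = 4.10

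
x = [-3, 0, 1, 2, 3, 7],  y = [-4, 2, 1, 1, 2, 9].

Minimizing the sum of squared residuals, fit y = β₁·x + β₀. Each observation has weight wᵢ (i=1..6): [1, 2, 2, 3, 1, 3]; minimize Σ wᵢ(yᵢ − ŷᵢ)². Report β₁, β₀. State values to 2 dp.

β₁ = 1.22, β₀ = -0.11

The normal equations are: 179·β₁ + 29·β₀ = 215;  29·β₁ + 12·β₀ = 34.
Determinant 179·12 − 29² = 1307.
β₁ = (215·12 − 29·34)/1307 = 1594/1307; β₀ = (179·34 − 29·215)/1307 = -149/1307.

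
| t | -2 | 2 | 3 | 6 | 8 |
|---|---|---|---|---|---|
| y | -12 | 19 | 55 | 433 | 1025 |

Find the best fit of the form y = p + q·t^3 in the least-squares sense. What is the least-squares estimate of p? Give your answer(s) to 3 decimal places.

p = 2.589

Entries of XᵀX: Σ1 = 5, Σt^3 = 755, Σt^3·t^3 = 309657.
For Xᵀy: Σy = 1520, Σt^3·y = 620061.
Normal equations: [[5, 755]; [755, 309657]]·[p, q]ᵀ = [1520, 620061]ᵀ.
Eliminating q: 309657·(row 1) − 755·(row 2) gives 978260·p = 309657·1520 − 755·620061 = 2532585, so p = 506517/195652.
Then q = (620061 − 755·(506517/195652))/309657 = 390541/195652.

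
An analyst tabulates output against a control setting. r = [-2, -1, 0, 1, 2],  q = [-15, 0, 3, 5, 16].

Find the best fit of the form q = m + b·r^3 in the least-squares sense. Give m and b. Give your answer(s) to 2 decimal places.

From the data, Σ1 = 5, Σr^3 = 0, Σr^3·r^3 = 130.
For Xᵀq: Σq = 9, Σr^3·q = 253.
XᵀX·[m, b]ᵀ = Xᵀq becomes [[5, 0]; [0, 130]]·[m, b]ᵀ = [9, 253]ᵀ.
Determinant 5·130 − 0² = 650.
m = (9·130 − 0·253)/650 = 9/5; b = (5·253 − 0·9)/650 = 253/130.

m = 1.80, b = 1.95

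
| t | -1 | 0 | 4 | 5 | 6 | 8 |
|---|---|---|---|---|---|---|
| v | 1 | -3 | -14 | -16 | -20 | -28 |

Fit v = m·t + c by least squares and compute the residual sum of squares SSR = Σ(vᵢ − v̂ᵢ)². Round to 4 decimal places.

SSR = 5.1141

Forming AᵀA = [[142, 22]; [22, 6]] and Aᵀv = [-481, -80]ᵀ gives AᵀA·[m, c]ᵀ = Aᵀv.
Δ = 142·6 − 22² = 368.
m = ((-481)·6 − 22·(-80))/368 = -563/184; c = (142·(-80) − 22·(-481))/368 = -389/184.
Residuals: 5/92, -163/184, 65/184, 65/46, 87/184, -259/184; SSR = 941/184.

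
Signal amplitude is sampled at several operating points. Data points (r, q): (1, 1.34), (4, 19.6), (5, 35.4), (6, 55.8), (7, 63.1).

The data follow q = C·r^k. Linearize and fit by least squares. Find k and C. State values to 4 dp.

Taking logs, ln q = k·ln r + ln C, so regress ln q on ln r.
AᵀA = [[11.5091, 6.7334]; [6.7334, 5]], rhs = [25.1367, 15.0014]ᵀ  (here Σln r = 6.7334, Σ(ln r)² = 11.5091, Σln q = 15.0014, Σln r·ln q = 25.1367).
Solving (det = 12.2067): k = 2.02126, ln C = 0.27829, so C = exp(0.27829) = 1.32087.

k = 2.0213, C = 1.3209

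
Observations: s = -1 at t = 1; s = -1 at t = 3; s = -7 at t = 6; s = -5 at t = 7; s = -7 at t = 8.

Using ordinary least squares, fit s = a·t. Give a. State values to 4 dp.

a = -0.8616

Forming XᵀX = [[159]] and Xᵀs = [-137]ᵀ gives XᵀX·[a]ᵀ = Xᵀs.
a = (-137)/159 = -0.861635.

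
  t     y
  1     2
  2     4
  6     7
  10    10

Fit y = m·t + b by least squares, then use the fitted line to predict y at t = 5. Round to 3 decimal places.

Compute the Gram sums: Σt·t = 141, Σt = 19, Σ1 = 4.
And Σt·y = 152, Σy = 23.
Eliminating b: 4·(row 1) − 19·(row 2) gives 203·m = 4·152 − 19·23 = 171, so m = 171/203.
Then b = (23 − 19·(171/203))/4 = 355/203.
At t = 5: ŷ = (171/203)·(5) + (355/203)·(1) = 1210/203.

ŷ = 5.961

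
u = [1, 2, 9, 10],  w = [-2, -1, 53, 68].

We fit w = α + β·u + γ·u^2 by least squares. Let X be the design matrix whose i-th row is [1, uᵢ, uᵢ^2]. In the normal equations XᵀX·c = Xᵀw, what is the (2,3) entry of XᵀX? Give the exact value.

1738

Row 2 ↔ basis u, column 3 ↔ basis u^2, so (XᵀX)_{2,3} = Σᵢ (u)·(u^2) = (1)·(1) + (2)·(4) + (9)·(81) + (10)·(100) = 1738.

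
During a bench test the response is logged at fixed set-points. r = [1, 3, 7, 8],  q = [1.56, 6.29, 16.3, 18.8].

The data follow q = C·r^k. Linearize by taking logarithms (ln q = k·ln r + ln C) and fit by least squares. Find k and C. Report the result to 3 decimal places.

With ln qᵢ as the transformed response and ln rᵢ as the regressor:
Σln r = 5.1240, Σ(ln r)² = 9.3176, Σln q = 8.0087, Σln r·ln q = 13.5524.
Equations: 9.3176·k + 5.1240·ln C = 13.5524;  5.1240·k + 4·ln C = 8.0087.
Solving (det = 11.0154): k = 1.19593, ln C = 0.47019, so C = exp(0.47019) = 1.60029.

k = 1.196, C = 1.600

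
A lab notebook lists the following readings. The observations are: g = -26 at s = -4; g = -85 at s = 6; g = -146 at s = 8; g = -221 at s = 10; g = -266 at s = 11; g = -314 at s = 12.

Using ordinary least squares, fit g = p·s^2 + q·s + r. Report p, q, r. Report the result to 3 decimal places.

p = -2.012, q = -1.902, r = -1.408

With design matrix X, XᵀX = [[51025, 4723, 481]; [4723, 481, 43]; [481, 43, 6]] and Xᵀg = [-112322, -10478, -1058]ᵀ.
Row-reducing yields p = -264877/131647, q = -250339/131647, r = -185352/131647.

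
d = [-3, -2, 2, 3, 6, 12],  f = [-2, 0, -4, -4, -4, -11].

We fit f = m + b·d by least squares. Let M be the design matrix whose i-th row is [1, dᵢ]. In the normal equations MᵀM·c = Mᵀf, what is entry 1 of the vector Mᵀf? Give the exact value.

-25

Entry 1 ↔ basis 1, so (Mᵀf)_{1} = Σᵢ fᵢ = (1)·(-2) + (1)·(0) + (1)·(-4) + (1)·(-4) + (1)·(-4) + (1)·(-11) = -25.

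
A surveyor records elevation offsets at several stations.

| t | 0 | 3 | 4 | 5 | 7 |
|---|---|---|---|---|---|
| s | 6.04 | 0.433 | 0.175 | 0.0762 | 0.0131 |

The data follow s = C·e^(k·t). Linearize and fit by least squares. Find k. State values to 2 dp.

With ln sᵢ as the transformed response and tᵢ as the regressor:
Σt = 19.0000, Σ(t)² = 99.0000, Σln s = -7.6911, Σt·ln s = -52.7009.
Equations: 99.0000·k + 19.0000·ln C = -52.7009;  19.0000·k + 5·ln C = -7.6911.
Solving (det = 134.0000): k = -0.87592, ln C = 1.79027.

k = -0.88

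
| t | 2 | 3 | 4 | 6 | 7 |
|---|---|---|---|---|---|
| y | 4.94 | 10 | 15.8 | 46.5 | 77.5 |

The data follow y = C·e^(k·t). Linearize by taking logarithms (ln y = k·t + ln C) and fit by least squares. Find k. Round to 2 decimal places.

With ln yᵢ as the transformed response and tᵢ as the regressor:
Σt = 22.0000, Σ(t)² = 114.0000, Σln y = 14.8497, Σt·ln y = 74.6312.
Normal system: [[114.0000, 22.0000]; [22.0000, 5]]·[k, ln C]ᵀ = [74.6312, 14.8497]ᵀ.
Δ = 114.0000·5 − (22.0000)² = 86.0000; k = (74.6312·5 − 22.0000·14.8497)/86.0000 = 0.54026, ln C = (114.0000·14.8497 − 22.0000·74.6312)/86.0000 = 0.59278.

k = 0.54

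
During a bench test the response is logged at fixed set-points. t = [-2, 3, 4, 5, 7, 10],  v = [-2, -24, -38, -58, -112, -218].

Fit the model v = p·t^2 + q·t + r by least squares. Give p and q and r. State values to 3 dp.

Setting ∂/∂p … = 0 gives: 13379·p + 1551·q + 203·r = -29570;  1551·p + 203·q + 27·r = -3474;  203·p + 27·q + 6·r = -452.
Row-reducing yields p = -92101/46585, q = -20535/9317, r = 68718/46585.

p = -1.977, q = -2.204, r = 1.475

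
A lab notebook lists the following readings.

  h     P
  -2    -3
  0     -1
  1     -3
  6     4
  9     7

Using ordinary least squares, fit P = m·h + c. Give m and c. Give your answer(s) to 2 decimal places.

m = 0.95, c = -1.86

Forming AᵀA = [[122, 14]; [14, 5]] and AᵀP = [90, 4]ᵀ gives AᵀA·[m, c]ᵀ = AᵀP.
det = 122·5 − 14² = 414.
m = (90·5 − 14·4)/414 = 197/207; c = (122·4 − 14·90)/414 = -386/207.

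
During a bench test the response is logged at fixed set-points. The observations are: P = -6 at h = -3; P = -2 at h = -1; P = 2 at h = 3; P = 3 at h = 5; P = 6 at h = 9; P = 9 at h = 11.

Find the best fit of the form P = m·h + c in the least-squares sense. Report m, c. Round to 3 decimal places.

m = 0.973, c = -1.893

AᵀA·[m, c]ᵀ = AᵀP reads: 246·m + 24·c = 194;  24·m + 6·c = 12.
(Σh·h = 246, Σh = 24, Σ1 = 6, Σh·P = 194, ΣP = 12.)
Determinant 246·6 − 24² = 900.
m = (194·6 − 24·12)/900 = 73/75; c = (246·12 − 24·194)/900 = -142/75.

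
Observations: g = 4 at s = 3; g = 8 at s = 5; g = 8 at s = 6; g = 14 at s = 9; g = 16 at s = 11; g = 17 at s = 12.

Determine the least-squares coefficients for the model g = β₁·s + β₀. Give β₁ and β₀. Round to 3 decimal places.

β₁ = 1.458, β₀ = -0.011

Sums needed: Σs·s = 416, Σs = 46, Σ1 = 6.
And Σs·g = 606, Σg = 67.
Normal equations: [[416, 46]; [46, 6]]·[β₁, β₀]ᵀ = [606, 67]ᵀ.
Determinant 416·6 − 46² = 380.
β₁ = (606·6 − 46·67)/380 = 277/190; β₀ = (416·67 − 46·606)/380 = -1/95.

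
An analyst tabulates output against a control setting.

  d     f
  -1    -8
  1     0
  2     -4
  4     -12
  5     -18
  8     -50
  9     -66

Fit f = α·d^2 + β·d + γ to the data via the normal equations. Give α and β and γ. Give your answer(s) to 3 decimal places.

α = -1.018, β = 2.277, γ = -3.753

Compute the Gram sums: Σd^2·d^2 = 11556, Σd^2·d = 1438, Σd^2 = 192, Σd·d = 192, Σd = 28, Σ1 = 7.
For Xᵀf: Σd^2·f = -9212, Σd·f = -1132, Σf = -158.
So XᵀX·[α, β, γ]ᵀ = Xᵀf: [[11556, 1438, 192]; [1438, 192, 28]; [192, 28, 7]]·[α, β, γ]ᵀ = [-9212, -1132, -158]ᵀ.
Solving the 3×3 system (Gaussian elimination) gives α = -19342/18997, β = 43258/18997, γ = -71298/18997.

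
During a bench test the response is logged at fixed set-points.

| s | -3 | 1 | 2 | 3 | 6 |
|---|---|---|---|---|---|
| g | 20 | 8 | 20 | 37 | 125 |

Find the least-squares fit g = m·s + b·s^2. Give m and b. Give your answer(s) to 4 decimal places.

m = 2.8723, b = 3.0202

The normal equations are: 59·m + 225·b = 849;  225·m + 1475·b = 5101.
Eliminating b: 1475·(row 1) − 225·(row 2) gives 36400·m = 1475·849 − 225·5101 = 104550, so m = 2091/728.
Then b = (5101 − 225·(2091/728))/1475 = 54967/18200.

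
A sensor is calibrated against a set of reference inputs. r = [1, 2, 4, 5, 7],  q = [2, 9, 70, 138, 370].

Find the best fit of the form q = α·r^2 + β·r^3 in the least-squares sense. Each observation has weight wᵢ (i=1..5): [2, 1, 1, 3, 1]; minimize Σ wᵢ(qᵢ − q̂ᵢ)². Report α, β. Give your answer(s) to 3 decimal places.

The normal system AᵀWA·[α, β]ᵀ = AᵀWq is [[4550, 27240]; [27240, 168686]]·[α, β]ᵀ = [29640, 183216]ᵀ.
Eliminating β: 168686·(row 1) − 27240·(row 2) gives 25503700·α = 168686·29640 − 27240·183216 = 9049200, so α = 90492/255037.
Then β = (183216 − 27240·(90492/255037))/168686 = 262392/255037.

α = 0.355, β = 1.029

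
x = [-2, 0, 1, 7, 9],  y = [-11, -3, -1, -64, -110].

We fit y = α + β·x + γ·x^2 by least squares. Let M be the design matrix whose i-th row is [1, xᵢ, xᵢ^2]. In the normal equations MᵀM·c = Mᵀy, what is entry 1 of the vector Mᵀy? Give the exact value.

Entry 1 ↔ basis 1, so (Mᵀy)_{1} = Σᵢ yᵢ = (1)·(-11) + (1)·(-3) + (1)·(-1) + (1)·(-64) + (1)·(-110) = -189.

-189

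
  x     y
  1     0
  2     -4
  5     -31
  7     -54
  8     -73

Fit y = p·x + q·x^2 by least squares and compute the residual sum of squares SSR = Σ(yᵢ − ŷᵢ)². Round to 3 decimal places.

SSR = 10.764

Entries of AᵀA: Σx·x = 143, Σx·x^2 = 989, Σx^2·x^2 = 7139.
And Σx·y = -1125, Σx^2·y = -8109.
Δ = 143·7139 − 989² = 42756.
p = ((-1125)·7139 − 989·(-8109))/42756 = -1929/7126; q = (143·(-8109) − 989·(-1125))/42756 = -7827/7126.
Residuals: 4878/3563, 3331/3563, -7793/3563, 873/509, -1919/3563; SSR = 38352/3563.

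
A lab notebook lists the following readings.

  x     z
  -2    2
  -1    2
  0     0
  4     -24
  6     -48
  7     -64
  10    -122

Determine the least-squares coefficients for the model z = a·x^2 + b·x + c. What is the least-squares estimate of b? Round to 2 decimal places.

b = -2.23

Sums needed: Σx^2·x^2 = 13970, Σx^2·x = 1614, Σx^2 = 206, Σx·x = 206, Σx = 24, Σ1 = 7.
And Σx^2·z = -17438, Σx·z = -2058, Σz = -254.
Inverting the 3×3 Gram matrix, [a, b, c]ᵀ = [-67811/67529, -150456/67529, 61092/67529]ᵀ.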